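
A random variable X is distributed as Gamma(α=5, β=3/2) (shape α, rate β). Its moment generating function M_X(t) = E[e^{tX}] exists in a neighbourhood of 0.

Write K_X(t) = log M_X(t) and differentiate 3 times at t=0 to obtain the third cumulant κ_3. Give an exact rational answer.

M_X(t) = 243/(32*(3/2 - t)^5)
K_X(t) = log M_X(t) = -5*log(3/2 - t) - 5*log(2) + 5*log(3)
K^(3)(t) = -80/(8*t^3 - 36*t^2 + 54*t - 27)

κ_3 = K^(3)(0) = 80/27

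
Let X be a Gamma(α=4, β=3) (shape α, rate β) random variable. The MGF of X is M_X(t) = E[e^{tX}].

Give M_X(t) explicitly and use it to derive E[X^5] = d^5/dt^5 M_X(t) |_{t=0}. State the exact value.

E[X^5] = D^5[M](0) = 2240/81

M_X(t) = 81/(3 - t)^4
D^5[M](t) = -544320/(t^9 - 27*t^8 + 324*t^7 - 2268*t^6 + 10206*t^5 - 30618*t^4 + 61236*t^3 - 78732*t^2 + 59049*t - 19683)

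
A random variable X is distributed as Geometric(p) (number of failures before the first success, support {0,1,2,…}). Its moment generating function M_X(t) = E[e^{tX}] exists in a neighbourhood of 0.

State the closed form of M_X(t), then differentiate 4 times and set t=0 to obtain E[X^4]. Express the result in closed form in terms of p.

E[X^4] = M′′′′(0) = 1 - 15/p + 50/p^2 - 60/p^3 + 24/p^4

M_X(t) = p/(-(1 - p)*e^(t) + 1)
M′(t) = (-p^2*e^(t) + p*e^(t))/(p^2*e^(2*t) - 2*p*e^(2*t) + 2*p*e^(t) + e^(2*t) - 2*e^(t) + 1)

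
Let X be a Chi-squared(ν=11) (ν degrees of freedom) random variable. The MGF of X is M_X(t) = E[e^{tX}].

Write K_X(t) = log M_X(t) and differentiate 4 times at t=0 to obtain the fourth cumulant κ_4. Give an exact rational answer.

κ_4 = d^4K/dt^4 |_{t=0} = 528

M_X(t) = (1 - 2*t)^(-11/2)
K_X(t) = log M_X(t) = -11*log(1 - 2*t)/2
dK/dt = -11/(2*t - 1)
d^2K/dt^2 = 22/(4*t^2 - 4*t + 1)
d^3K/dt^3 = -88/(8*t^3 - 12*t^2 + 6*t - 1)
d^4K/dt^4 = 528/(16*t^4 - 32*t^3 + 24*t^2 - 8*t + 1)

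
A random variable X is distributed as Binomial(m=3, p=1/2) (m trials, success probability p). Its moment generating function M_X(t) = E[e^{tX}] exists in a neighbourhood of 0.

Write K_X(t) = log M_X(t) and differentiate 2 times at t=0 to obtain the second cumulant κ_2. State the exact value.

κ_2 = K^(2)(0) = 3/4

M_X(t) = (e^(t)/2 + 1/2)^3
K_X(t) = log M_X(t) = 3*log(e^(t)/2 + 1/2)
K^(2)(t) = 3*e^(t)/(e^(2*t) + 2*e^(t) + 1)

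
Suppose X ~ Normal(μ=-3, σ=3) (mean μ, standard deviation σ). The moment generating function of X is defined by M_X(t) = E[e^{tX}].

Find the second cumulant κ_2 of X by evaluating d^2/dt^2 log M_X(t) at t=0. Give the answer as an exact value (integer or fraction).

κ_2 = K′′(0) = 9

M_X(t) = e^(9*t^2/2 - 3*t)
K_X(t) = log M_X(t) = 9*t^2/2 - 3*t
K′(t) = 9*t - 3
K′′(t) = 9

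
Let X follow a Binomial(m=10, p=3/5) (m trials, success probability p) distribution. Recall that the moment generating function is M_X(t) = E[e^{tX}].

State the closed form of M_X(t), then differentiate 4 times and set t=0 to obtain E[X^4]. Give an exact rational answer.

E[X^4] = M′′′′(0) = 227388/125

M_X(t) = (3*e^(t)/5 + 2/5)^10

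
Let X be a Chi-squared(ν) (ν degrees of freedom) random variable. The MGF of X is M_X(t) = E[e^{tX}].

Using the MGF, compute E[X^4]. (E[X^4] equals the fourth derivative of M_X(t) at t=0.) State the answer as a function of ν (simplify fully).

M_X(t) = (1 - 2*t)^(-ν/2)
M′(t) = -ν/(2*t*(1 - 2*t)^(ν/2) - (1 - 2*t)^(ν/2))
M′′(t) = (ν^2 + 2*ν)/(4*t^2*(1 - 2*t)^(ν/2) - 4*t*(1 - 2*t)^(ν/2) + (1 - 2*t)^(ν/2))
M′′′(t) = (-ν^3 - 6*ν^2 - 8*ν)/(8*t^3*(1 - 2*t)^(ν/2) - 12*t^2*(1 - 2*t)^(ν/2) + 6*t*(1 - 2*t)^(ν/2) - (1 - 2*t)^(ν/2))
M′′′′(t) = (ν^4 + 12*ν^3 + 44*ν^2 + 48*ν)/(16*t^4*(1 - 2*t)^(ν/2) - 32*t^3*(1 - 2*t)^(ν/2) + 24*t^2*(1 - 2*t)^(ν/2) - 8*t*(1 - 2*t)^(ν/2) + (1 - 2*t)^(ν/2))

E[X^4] = M′′′′(0) = ν*(ν^3 + 12*ν^2 + 44*ν + 48)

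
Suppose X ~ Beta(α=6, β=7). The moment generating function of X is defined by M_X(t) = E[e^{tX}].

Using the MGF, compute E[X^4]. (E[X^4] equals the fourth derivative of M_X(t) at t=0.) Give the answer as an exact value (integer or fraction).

M_X(t) = ₁F₁(6; 13; t)
M′(t) = 6*₁F₁(7; 14; t)/13
M′′(t) = 3*₁F₁(8; 15; t)/13
M′′′(t) = 8*₁F₁(9; 16; t)/65
M′′′′(t) = 9*₁F₁(10; 17; t)/130

E[X^4] = M′′′′(0) = 9/130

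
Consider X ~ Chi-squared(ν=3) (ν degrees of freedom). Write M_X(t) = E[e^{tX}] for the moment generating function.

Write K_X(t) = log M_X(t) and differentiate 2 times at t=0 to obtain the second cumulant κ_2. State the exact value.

M_X(t) = (1 - 2*t)^(-3/2)
K_X(t) = log M_X(t) = -3*log(1 - 2*t)/2
K^(2)(t) = 6/(4*t^2 - 4*t + 1)

κ_2 = K^(2)(0) = 6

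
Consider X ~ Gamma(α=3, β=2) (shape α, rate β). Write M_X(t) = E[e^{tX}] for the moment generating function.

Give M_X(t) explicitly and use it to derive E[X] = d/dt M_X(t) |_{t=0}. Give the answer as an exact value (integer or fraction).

E[X] = D[M](0) = 3/2

M_X(t) = 8/(2 - t)^3
D[M](t) = 24/(t^4 - 8*t^3 + 24*t^2 - 32*t + 16)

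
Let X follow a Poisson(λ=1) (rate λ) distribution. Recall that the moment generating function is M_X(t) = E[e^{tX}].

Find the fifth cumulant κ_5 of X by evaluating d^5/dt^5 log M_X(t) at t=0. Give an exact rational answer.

M_X(t) = e^(e^(t) - 1)
K_X(t) = log M_X(t) = e^(t) - 1
K^(5)(t) = e^(t)

κ_5 = K^(5)(0) = 1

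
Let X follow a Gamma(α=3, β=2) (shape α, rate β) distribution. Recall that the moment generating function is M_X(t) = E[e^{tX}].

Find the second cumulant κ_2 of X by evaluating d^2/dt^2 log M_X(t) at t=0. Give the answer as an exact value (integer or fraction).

M_X(t) = 8/(2 - t)^3
K_X(t) = log M_X(t) = -3*log(2 - t) + 3*log(2)
K^(2)(t) = 3/(t^2 - 4*t + 4)

κ_2 = K^(2)(0) = 3/4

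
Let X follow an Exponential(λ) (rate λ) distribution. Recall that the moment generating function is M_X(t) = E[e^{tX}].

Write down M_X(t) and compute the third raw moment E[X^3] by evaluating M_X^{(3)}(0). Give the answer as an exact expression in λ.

M_X(t) = λ/(λ - t)
M′(t) = λ/(λ^2 - 2*λ*t + t^2)
M′′(t) = -2*λ/(-λ^3 + 3*λ^2*t - 3*λ*t^2 + t^3)
M′′′(t) = 6*λ/(λ^4 - 4*λ^3*t + 6*λ^2*t^2 - 4*λ*t^3 + t^4)

E[X^3] = M′′′(0) = 6/λ^3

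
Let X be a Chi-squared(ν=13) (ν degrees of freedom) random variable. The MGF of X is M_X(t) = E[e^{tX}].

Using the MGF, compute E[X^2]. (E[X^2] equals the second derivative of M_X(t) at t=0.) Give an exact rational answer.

M_X(t) = (1 - 2*t)^(-13/2)
dM/dt = -13/(128*t^7*√(1 - 2*t) - 448*t^6*√(1 - 2*t) + 672*t^5*√(1 - 2*t) - 560*t^4*√(1 - 2*t) + 280*t^3*√(1 - 2*t) - 84*t^2*√(1 - 2*t) + 14*t*√(1 - 2*t) - √(1 - 2*t))

E[X^2] = d^2M/dt^2 |_{t=0} = 195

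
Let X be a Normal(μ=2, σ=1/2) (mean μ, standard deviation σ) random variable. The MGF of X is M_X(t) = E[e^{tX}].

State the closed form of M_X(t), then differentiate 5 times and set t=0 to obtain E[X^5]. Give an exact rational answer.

M_X(t) = e^(t^2/8 + 2*t)
dM/dt = t*e^(2*t)*e^(t^2/8)/4 + 2*e^(2*t)*e^(t^2/8)
d^2M/dt^2 = t^2*e^(2*t)*e^(t^2/8)/16 + t*e^(2*t)*e^(t^2/8) + 17*e^(2*t)*e^(t^2/8)/4
d^3M/dt^3 = t^3*e^(2*t)*e^(t^2/8)/64 + 3*t^2*e^(2*t)*e^(t^2/8)/8 + 51*t*e^(2*t)*e^(t^2/8)/16 + 19*e^(2*t)*e^(t^2/8)/2
d^4M/dt^4 = t^4*e^(2*t)*e^(t^2/8)/256 + t^3*e^(2*t)*e^(t^2/8)/8 + 51*t^2*e^(2*t)*e^(t^2/8)/32 + 19*t*e^(2*t)*e^(t^2/8)/2 + 355*e^(2*t)*e^(t^2/8)/16

E[X^5] = d^5M/dt^5 |_{t=0} = 431/8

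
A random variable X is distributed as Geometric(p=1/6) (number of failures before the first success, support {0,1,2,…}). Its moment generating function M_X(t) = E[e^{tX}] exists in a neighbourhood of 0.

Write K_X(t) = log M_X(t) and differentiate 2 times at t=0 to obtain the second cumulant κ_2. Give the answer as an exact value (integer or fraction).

M_X(t) = 1/(6*(1 - 5*e^(t)/6))
K_X(t) = log M_X(t) = -log(1 - 5*e^(t)/6) - log(6)
D^2[K](t) = 30*e^(t)/(25*e^(2*t) - 60*e^(t) + 36)

κ_2 = D^2[K](0) = 30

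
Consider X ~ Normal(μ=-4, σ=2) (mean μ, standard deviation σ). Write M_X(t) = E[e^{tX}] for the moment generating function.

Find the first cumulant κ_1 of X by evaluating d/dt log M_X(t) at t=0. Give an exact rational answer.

M_X(t) = e^(2*t^2 - 4*t)
K_X(t) = log M_X(t) = 2*t^2 - 4*t
dK/dt = 4*t - 4

κ_1 = dK/dt |_{t=0} = -4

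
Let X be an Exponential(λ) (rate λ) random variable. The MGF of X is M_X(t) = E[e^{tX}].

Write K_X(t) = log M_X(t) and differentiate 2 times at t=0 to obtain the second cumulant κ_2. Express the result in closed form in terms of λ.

M_X(t) = λ/(λ - t)
K_X(t) = log M_X(t) = log(λ) - log(λ - t)
K′(t) = -1/(-λ + t)
K′′(t) = 1/(λ^2 - 2*λ*t + t^2)

κ_2 = K′′(0) = λ^(-2)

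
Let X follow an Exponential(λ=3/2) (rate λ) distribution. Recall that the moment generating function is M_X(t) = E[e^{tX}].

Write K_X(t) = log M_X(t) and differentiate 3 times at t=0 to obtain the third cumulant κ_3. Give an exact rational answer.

κ_3 = K^(3)(0) = 16/27

M_X(t) = 3/(2*(3/2 - t))
K_X(t) = log M_X(t) = -log(3/2 - t) - log(2) + log(3)
K^(3)(t) = -16/(8*t^3 - 36*t^2 + 54*t - 27)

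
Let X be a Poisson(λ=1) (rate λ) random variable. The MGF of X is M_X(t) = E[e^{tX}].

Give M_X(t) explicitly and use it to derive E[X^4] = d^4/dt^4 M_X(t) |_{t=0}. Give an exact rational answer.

M_X(t) = e^(e^(t) - 1)
M^(4)(t) = (e^(4*t)*e^(e^(t)) + 6*e^(3*t)*e^(e^(t)) + 7*e^(2*t)*e^(e^(t)) + e^(t)*e^(e^(t)))*e^(-1)

E[X^4] = M^(4)(0) = 15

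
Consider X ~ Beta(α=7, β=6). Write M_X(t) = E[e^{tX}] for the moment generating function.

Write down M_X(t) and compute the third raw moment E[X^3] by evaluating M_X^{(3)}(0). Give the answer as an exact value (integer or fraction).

M_X(t) = ₁F₁(7; 13; t)
M′(t) = 7*₁F₁(8; 14; t)/13
M′′(t) = 4*₁F₁(9; 15; t)/13
M′′′(t) = 12*₁F₁(10; 16; t)/65

E[X^3] = M′′′(0) = 12/65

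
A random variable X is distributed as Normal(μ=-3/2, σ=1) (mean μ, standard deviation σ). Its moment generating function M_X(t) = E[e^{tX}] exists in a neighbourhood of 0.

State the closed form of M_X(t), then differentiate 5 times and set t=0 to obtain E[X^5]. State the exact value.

E[X^5] = M′′′′′(0) = -2043/32

M_X(t) = e^(t^2/2 - 3*t/2)
M′(t) = t*e^(-3*t/2)*e^(t^2/2) - 3*e^(-3*t/2)*e^(t^2/2)/2
M′′(t) = (4*t^2*e^(t^2/2) - 12*t*e^(t^2/2) + 13*e^(t^2/2))*e^(-3*t/2)/4
M′′′(t) = (8*t^3*e^(t^2/2) - 36*t^2*e^(t^2/2) + 78*t*e^(t^2/2) - 63*e^(t^2/2))*e^(-3*t/2)/8
M′′′′(t) = (16*t^4*e^(t^2/2) - 96*t^3*e^(t^2/2) + 312*t^2*e^(t^2/2) - 504*t*e^(t^2/2) + 345*e^(t^2/2))*e^(-3*t/2)/16
M′′′′′(t) = (32*t^5*e^(t^2/2) - 240*t^4*e^(t^2/2) + 1040*t^3*e^(t^2/2) - 2520*t^2*e^(t^2/2) + 3450*t*e^(t^2/2) - 2043*e^(t^2/2))*e^(-3*t/2)/32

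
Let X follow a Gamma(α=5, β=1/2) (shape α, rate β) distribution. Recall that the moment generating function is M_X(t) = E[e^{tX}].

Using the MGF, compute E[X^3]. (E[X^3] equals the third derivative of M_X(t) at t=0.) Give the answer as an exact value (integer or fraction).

M_X(t) = 1/(32*(1/2 - t)^5)
dM/dt = 10/(64*t^6 - 192*t^5 + 240*t^4 - 160*t^3 + 60*t^2 - 12*t + 1)
d^2M/dt^2 = -120/(128*t^7 - 448*t^6 + 672*t^5 - 560*t^4 + 280*t^3 - 84*t^2 + 14*t - 1)
d^3M/dt^3 = 1680/(256*t^8 - 1024*t^7 + 1792*t^6 - 1792*t^5 + 1120*t^4 - 448*t^3 + 112*t^2 - 16*t + 1)

E[X^3] = d^3M/dt^3 |_{t=0} = 1680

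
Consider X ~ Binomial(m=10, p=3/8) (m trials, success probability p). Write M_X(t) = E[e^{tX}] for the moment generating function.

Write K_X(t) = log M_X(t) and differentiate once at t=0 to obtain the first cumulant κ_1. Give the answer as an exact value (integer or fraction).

M_X(t) = (3*e^(t)/8 + 5/8)^10
K_X(t) = log M_X(t) = 10*log(3*e^(t)/8 + 5/8)
dK/dt = 30*e^(t)/(3*e^(t) + 5)

κ_1 = dK/dt |_{t=0} = 15/4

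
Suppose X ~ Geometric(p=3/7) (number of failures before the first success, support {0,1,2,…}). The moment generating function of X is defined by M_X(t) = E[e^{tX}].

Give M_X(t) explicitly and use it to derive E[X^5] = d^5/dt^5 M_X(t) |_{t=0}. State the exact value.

M_X(t) = 3/(7*(1 - 4*e^(t)/7))
M′(t) = 12*e^(t)/(16*e^(2*t) - 56*e^(t) + 49)
M′′(t) = (-48*e^(2*t) - 84*e^(t))/(64*e^(3*t) - 336*e^(2*t) + 588*e^(t) - 343)
M′′′(t) = (192*e^(3*t) + 1344*e^(2*t) + 588*e^(t))/(256*e^(4*t) - 1792*e^(3*t) + 4704*e^(2*t) - 5488*e^(t) + 2401)
M′′′′(t) = (-768*e^(4*t) - 14784*e^(3*t) - 25872*e^(2*t) - 4116*e^(t))/(1024*e^(5*t) - 8960*e^(4*t) + 31360*e^(3*t) - 54880*e^(2*t) + 48020*e^(t) - 16807)

E[X^5] = M′′′′′(0) = 135628/81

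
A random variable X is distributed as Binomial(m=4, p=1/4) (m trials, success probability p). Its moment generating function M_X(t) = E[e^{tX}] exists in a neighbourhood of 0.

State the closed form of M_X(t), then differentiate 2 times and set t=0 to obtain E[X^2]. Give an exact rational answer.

M_X(t) = (e^(t)/4 + 3/4)^4
D^2[M](t) = e^(4*t)/16 + 27*e^(3*t)/64 + 27*e^(2*t)/32 + 27*e^(t)/64

E[X^2] = D^2[M](0) = 7/4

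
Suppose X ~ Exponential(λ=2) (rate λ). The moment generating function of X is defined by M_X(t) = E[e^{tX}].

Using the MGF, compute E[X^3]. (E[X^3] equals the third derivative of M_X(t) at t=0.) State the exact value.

M_X(t) = 2/(2 - t)
M′(t) = 2/(t^2 - 4*t + 4)
M′′(t) = -4/(t^3 - 6*t^2 + 12*t - 8)
M′′′(t) = 12/(t^4 - 8*t^3 + 24*t^2 - 32*t + 16)

E[X^3] = M′′′(0) = 3/4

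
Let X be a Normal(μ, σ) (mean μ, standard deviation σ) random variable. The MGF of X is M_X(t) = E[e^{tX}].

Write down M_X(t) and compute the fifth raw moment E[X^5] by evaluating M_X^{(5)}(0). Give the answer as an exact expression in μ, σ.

M_X(t) = e^(μ*t + σ^2*t^2/2)
M′(t) = μ*e^(μ*t)*e^(σ^2*t^2/2) + σ^2*t*e^(μ*t)*e^(σ^2*t^2/2)
M′′(t) = μ^2*e^(μ*t)*e^(σ^2*t^2/2) + 2*μ*σ^2*t*e^(μ*t)*e^(σ^2*t^2/2) + σ^4*t^2*e^(μ*t)*e^(σ^2*t^2/2) + σ^2*e^(μ*t)*e^(σ^2*t^2/2)

E[X^5] = M′′′′′(0) = μ*(μ^4 + 10*μ^2*σ^2 + 15*σ^4)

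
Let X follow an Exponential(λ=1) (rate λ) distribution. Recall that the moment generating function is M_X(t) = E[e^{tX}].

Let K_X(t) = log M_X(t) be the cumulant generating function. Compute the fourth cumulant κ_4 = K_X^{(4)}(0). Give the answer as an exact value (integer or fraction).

M_X(t) = 1/(1 - t)
K_X(t) = log M_X(t) = -log(1 - t)
dK/dt = -1/(t - 1)
d^2K/dt^2 = 1/(t^2 - 2*t + 1)
d^3K/dt^3 = -2/(t^3 - 3*t^2 + 3*t - 1)
d^4K/dt^4 = 6/(t^4 - 4*t^3 + 6*t^2 - 4*t + 1)

κ_4 = d^4K/dt^4 |_{t=0} = 6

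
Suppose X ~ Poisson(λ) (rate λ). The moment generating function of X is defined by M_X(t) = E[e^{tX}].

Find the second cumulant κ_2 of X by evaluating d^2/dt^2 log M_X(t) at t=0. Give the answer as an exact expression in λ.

M_X(t) = e^(λ*(e^(t) - 1))
K_X(t) = log M_X(t) = λ*(e^(t) - 1)
dK/dt = λ*e^(t)
d^2K/dt^2 = λ*e^(t)

κ_2 = d^2K/dt^2 |_{t=0} = λ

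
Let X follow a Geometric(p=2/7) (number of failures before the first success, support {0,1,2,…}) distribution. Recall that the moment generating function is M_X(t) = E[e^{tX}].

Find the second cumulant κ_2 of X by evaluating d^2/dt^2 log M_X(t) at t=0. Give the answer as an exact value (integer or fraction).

M_X(t) = 2/(7*(1 - 5*e^(t)/7))
K_X(t) = log M_X(t) = -log(1 - 5*e^(t)/7) - log(7) + log(2)
D^2[K](t) = 35*e^(t)/(25*e^(2*t) - 70*e^(t) + 49)

κ_2 = D^2[K](0) = 35/4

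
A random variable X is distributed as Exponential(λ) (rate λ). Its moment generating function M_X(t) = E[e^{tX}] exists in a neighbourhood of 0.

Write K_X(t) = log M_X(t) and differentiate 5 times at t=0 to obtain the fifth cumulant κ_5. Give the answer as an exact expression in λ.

M_X(t) = λ/(λ - t)
K_X(t) = log M_X(t) = log(λ) - log(λ - t)
D^5[K](t) = -24/(-λ^5 + 5*λ^4*t - 10*λ^3*t^2 + 10*λ^2*t^3 - 5*λ*t^4 + t^5)

κ_5 = D^5[K](0) = 24/λ^5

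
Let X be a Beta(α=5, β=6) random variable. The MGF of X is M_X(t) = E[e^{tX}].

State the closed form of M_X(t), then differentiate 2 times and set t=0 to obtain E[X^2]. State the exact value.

M_X(t) = ₁F₁(5; 11; t)
M^(2)(t) = 5*₁F₁(7; 13; t)/22

E[X^2] = M^(2)(0) = 5/22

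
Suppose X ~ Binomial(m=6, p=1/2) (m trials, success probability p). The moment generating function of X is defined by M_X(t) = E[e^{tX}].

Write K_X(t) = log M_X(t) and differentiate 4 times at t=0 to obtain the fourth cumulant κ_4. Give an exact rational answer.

M_X(t) = (e^(t)/2 + 1/2)^6
K_X(t) = log M_X(t) = 6*log(e^(t)/2 + 1/2)
K^(4)(t) = (6*e^(3*t) - 24*e^(2*t) + 6*e^(t))/(e^(4*t) + 4*e^(3*t) + 6*e^(2*t) + 4*e^(t) + 1)

κ_4 = K^(4)(0) = -3/4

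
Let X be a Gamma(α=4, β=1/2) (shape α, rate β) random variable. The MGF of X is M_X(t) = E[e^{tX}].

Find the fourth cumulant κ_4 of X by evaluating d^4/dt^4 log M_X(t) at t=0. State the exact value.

κ_4 = D^4[K](0) = 384

M_X(t) = 1/(16*(1/2 - t)^4)
K_X(t) = log M_X(t) = -4*log(1/2 - t) - 4*log(2)
D^4[K](t) = 384/(16*t^4 - 32*t^3 + 24*t^2 - 8*t + 1)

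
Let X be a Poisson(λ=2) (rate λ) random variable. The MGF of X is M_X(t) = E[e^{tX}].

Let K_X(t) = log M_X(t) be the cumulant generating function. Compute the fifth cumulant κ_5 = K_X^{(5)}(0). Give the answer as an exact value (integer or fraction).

M_X(t) = e^(2*e^(t) - 2)
K_X(t) = log M_X(t) = 2*e^(t) - 2
K^(5)(t) = 2*e^(t)

κ_5 = K^(5)(0) = 2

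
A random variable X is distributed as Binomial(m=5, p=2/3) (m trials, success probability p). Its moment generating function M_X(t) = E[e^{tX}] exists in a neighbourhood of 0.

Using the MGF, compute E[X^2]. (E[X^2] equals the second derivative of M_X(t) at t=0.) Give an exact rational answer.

M_X(t) = (2*e^(t)/3 + 1/3)^5
D^2[M](t) = 800*e^(5*t)/243 + 1280*e^(4*t)/243 + 80*e^(3*t)/27 + 160*e^(2*t)/243 + 10*e^(t)/243

E[X^2] = D^2[M](0) = 110/9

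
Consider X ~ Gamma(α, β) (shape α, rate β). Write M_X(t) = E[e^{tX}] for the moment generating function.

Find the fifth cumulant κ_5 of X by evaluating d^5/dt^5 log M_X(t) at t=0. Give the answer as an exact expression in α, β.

M_X(t) = (β/(β - t))^α
K_X(t) = log M_X(t) = α*(log(β) - log(β - t))
dK/dt = -α/(-β + t)
d^2K/dt^2 = α/(β^2 - 2*β*t + t^2)
d^3K/dt^3 = -2*α/(-β^3 + 3*β^2*t - 3*β*t^2 + t^3)
d^4K/dt^4 = 6*α/(β^4 - 4*β^3*t + 6*β^2*t^2 - 4*β*t^3 + t^4)
d^5K/dt^5 = -24*α/(-β^5 + 5*β^4*t - 10*β^3*t^2 + 10*β^2*t^3 - 5*β*t^4 + t^5)

κ_5 = d^5K/dt^5 |_{t=0} = 24*α/β^5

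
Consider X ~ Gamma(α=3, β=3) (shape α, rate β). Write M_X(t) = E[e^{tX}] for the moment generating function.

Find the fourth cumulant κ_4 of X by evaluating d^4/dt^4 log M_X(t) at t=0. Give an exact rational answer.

κ_4 = d^4K/dt^4 |_{t=0} = 2/9

M_X(t) = 27/(3 - t)^3
K_X(t) = log M_X(t) = -3*log(3 - t) + 3*log(3)
dK/dt = -3/(t - 3)
d^2K/dt^2 = 3/(t^2 - 6*t + 9)
d^3K/dt^3 = -6/(t^3 - 9*t^2 + 27*t - 27)
d^4K/dt^4 = 18/(t^4 - 12*t^3 + 54*t^2 - 108*t + 81)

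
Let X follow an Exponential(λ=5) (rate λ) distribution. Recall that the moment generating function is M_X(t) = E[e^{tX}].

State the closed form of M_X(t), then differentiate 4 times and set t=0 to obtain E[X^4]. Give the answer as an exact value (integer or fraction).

E[X^4] = M^(4)(0) = 24/625

M_X(t) = 5/(5 - t)
M^(4)(t) = -120/(t^5 - 25*t^4 + 250*t^3 - 1250*t^2 + 3125*t - 3125)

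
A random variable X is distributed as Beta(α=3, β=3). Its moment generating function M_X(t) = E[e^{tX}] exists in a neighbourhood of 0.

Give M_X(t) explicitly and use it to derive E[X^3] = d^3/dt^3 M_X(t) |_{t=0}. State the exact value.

E[X^3] = d^3M/dt^3 |_{t=0} = 5/28

M_X(t) = ₁F₁(3; 6; t)
dM/dt = ₁F₁(4; 7; t)/2
d^2M/dt^2 = 2*₁F₁(5; 8; t)/7
d^3M/dt^3 = 5*₁F₁(6; 9; t)/28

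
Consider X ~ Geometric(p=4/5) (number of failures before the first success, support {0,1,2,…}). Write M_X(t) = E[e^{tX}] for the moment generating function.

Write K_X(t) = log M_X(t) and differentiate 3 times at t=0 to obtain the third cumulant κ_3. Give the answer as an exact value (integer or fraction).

κ_3 = K′′′(0) = 15/32

M_X(t) = 4/(5*(1 - e^(t)/5))
K_X(t) = log M_X(t) = -log(1 - e^(t)/5) - log(5) + 2*log(2)
K′(t) = -e^(t)/(e^(t) - 5)
K′′(t) = 5*e^(t)/(e^(2*t) - 10*e^(t) + 25)
K′′′(t) = (-5*e^(2*t) - 25*e^(t))/(e^(3*t) - 15*e^(2*t) + 75*e^(t) - 125)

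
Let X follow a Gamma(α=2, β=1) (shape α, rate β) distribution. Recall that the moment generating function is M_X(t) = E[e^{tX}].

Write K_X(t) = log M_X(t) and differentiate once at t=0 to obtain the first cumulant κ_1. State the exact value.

M_X(t) = (1 - t)^(-2)
K_X(t) = log M_X(t) = -2*log(1 - t)
dK/dt = -2/(t - 1)

κ_1 = dK/dt |_{t=0} = 2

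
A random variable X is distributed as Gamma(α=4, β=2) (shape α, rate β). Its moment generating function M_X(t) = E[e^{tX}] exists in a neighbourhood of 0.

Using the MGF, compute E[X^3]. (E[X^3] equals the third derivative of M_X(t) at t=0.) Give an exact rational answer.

E[X^3] = M^(3)(0) = 15

M_X(t) = 16/(2 - t)^4
M^(3)(t) = -1920/(t^7 - 14*t^6 + 84*t^5 - 280*t^4 + 560*t^3 - 672*t^2 + 448*t - 128)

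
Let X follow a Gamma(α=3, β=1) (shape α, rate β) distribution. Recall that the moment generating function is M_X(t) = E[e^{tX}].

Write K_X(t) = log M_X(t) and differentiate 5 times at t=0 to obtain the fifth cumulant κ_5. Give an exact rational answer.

κ_5 = K′′′′′(0) = 72

M_X(t) = (1 - t)^(-3)
K_X(t) = log M_X(t) = -3*log(1 - t)
K′(t) = -3/(t - 1)
K′′(t) = 3/(t^2 - 2*t + 1)
K′′′(t) = -6/(t^3 - 3*t^2 + 3*t - 1)
K′′′′(t) = 18/(t^4 - 4*t^3 + 6*t^2 - 4*t + 1)
K′′′′′(t) = -72/(t^5 - 5*t^4 + 10*t^3 - 10*t^2 + 5*t - 1)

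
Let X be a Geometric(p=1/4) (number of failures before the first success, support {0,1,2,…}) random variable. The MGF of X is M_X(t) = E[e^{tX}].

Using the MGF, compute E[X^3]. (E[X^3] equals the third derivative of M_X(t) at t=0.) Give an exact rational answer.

E[X^3] = M′′′(0) = 219

M_X(t) = 1/(4*(1 - 3*e^(t)/4))
M′(t) = 3*e^(t)/(9*e^(2*t) - 24*e^(t) + 16)
M′′(t) = (-9*e^(2*t) - 12*e^(t))/(27*e^(3*t) - 108*e^(2*t) + 144*e^(t) - 64)
M′′′(t) = (27*e^(3*t) + 144*e^(2*t) + 48*e^(t))/(81*e^(4*t) - 432*e^(3*t) + 864*e^(2*t) - 768*e^(t) + 256)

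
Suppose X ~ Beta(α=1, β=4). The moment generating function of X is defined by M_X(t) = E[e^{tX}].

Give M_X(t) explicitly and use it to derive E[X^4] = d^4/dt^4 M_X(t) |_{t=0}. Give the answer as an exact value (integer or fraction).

M_X(t) = ₁F₁(1; 5; t)
M′(t) = ₁F₁(2; 6; t)/5
M′′(t) = ₁F₁(3; 7; t)/15
M′′′(t) = ₁F₁(4; 8; t)/35
M′′′′(t) = ₁F₁(5; 9; t)/70

E[X^4] = M′′′′(0) = 1/70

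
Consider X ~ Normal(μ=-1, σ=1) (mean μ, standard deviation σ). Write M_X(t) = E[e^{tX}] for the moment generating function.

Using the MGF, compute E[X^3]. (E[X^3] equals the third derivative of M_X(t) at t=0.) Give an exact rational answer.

M_X(t) = e^(t^2/2 - t)
M^(3)(t) = (t^3*e^(t^2/2) - 3*t^2*e^(t^2/2) + 6*t*e^(t^2/2) - 4*e^(t^2/2))*e^(-t)

E[X^3] = M^(3)(0) = -4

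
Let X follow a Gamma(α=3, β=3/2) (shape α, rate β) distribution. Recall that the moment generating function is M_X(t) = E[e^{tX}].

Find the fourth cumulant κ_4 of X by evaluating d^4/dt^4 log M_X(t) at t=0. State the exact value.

κ_4 = d^4K/dt^4 |_{t=0} = 32/9

M_X(t) = 27/(8*(3/2 - t)^3)
K_X(t) = log M_X(t) = -3*log(3/2 - t) - 3*log(2) + 3*log(3)
dK/dt = -6/(2*t - 3)
d^2K/dt^2 = 12/(4*t^2 - 12*t + 9)
d^3K/dt^3 = -48/(8*t^3 - 36*t^2 + 54*t - 27)
d^4K/dt^4 = 288/(16*t^4 - 96*t^3 + 216*t^2 - 216*t + 81)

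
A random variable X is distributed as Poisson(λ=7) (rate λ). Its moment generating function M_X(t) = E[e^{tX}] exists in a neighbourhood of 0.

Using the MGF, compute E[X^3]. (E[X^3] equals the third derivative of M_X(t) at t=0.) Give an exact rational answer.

E[X^3] = M′′′(0) = 497

M_X(t) = e^(7*e^(t) - 7)
M′(t) = 7*e^(-7)*e^(t)*e^(7*e^(t))
M′′(t) = (49*e^(2*t)*e^(7*e^(t)) + 7*e^(t)*e^(7*e^(t)))*e^(-7)
M′′′(t) = (343*e^(3*t)*e^(7*e^(t)) + 147*e^(2*t)*e^(7*e^(t)) + 7*e^(t)*e^(7*e^(t)))*e^(-7)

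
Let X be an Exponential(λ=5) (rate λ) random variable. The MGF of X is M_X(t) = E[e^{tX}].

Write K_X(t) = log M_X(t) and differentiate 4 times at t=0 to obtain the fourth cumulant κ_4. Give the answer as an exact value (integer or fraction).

M_X(t) = 5/(5 - t)
K_X(t) = log M_X(t) = -log(5 - t) + log(5)
K^(4)(t) = 6/(t^4 - 20*t^3 + 150*t^2 - 500*t + 625)

κ_4 = K^(4)(0) = 6/625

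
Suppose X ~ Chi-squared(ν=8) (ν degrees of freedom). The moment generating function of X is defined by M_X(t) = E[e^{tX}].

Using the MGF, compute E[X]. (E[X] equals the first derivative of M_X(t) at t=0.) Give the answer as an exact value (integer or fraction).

M_X(t) = (1 - 2*t)^(-4)
D[M](t) = -8/(32*t^5 - 80*t^4 + 80*t^3 - 40*t^2 + 10*t - 1)

E[X] = D[M](0) = 8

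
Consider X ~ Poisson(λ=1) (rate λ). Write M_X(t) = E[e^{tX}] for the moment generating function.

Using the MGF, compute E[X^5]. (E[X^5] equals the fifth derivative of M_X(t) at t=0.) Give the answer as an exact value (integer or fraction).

E[X^5] = M′′′′′(0) = 52

M_X(t) = e^(e^(t) - 1)
M′(t) = e^(-1)*e^(t)*e^(e^(t))
M′′(t) = (e^(2*t)*e^(e^(t)) + e^(t)*e^(e^(t)))*e^(-1)
M′′′(t) = (e^(3*t)*e^(e^(t)) + 3*e^(2*t)*e^(e^(t)) + e^(t)*e^(e^(t)))*e^(-1)
M′′′′(t) = (e^(4*t)*e^(e^(t)) + 6*e^(3*t)*e^(e^(t)) + 7*e^(2*t)*e^(e^(t)) + e^(t)*e^(e^(t)))*e^(-1)
M′′′′′(t) = (e^(5*t)*e^(e^(t)) + 10*e^(4*t)*e^(e^(t)) + 25*e^(3*t)*e^(e^(t)) + 15*e^(2*t)*e^(e^(t)) + e^(t)*e^(e^(t)))*e^(-1)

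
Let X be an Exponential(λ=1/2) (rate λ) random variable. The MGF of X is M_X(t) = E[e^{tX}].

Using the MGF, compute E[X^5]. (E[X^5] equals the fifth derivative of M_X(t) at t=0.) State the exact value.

E[X^5] = M^(5)(0) = 3840

M_X(t) = 1/(2*(1/2 - t))
M^(5)(t) = 3840/(64*t^6 - 192*t^5 + 240*t^4 - 160*t^3 + 60*t^2 - 12*t + 1)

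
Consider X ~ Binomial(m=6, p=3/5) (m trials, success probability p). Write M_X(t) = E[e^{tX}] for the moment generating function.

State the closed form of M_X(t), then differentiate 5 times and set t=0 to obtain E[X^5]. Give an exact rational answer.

E[X^5] = D^5[M](0) = 835092/625

M_X(t) = (3*e^(t)/5 + 2/5)^6
D^5[M](t) = 5668704*e^(6*t)/15625 + 2916*e^(5*t)/5 + 995328*e^(4*t)/3125 + 209952*e^(3*t)/3125 + 13824*e^(2*t)/3125 + 576*e^(t)/15625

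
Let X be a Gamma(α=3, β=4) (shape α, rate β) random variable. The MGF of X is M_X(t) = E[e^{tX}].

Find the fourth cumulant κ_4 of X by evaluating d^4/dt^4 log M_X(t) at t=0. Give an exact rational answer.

κ_4 = D^4[K](0) = 9/128

M_X(t) = 64/(4 - t)^3
K_X(t) = log M_X(t) = -3*log(4 - t) + 6*log(2)
D^4[K](t) = 18/(t^4 - 16*t^3 + 96*t^2 - 256*t + 256)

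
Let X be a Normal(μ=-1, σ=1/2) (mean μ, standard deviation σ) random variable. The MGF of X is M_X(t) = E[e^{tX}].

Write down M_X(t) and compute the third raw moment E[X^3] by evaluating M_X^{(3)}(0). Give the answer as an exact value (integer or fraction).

E[X^3] = M′′′(0) = -7/4

M_X(t) = e^(t^2/8 - t)
M′(t) = t*e^(-t)*e^(t^2/8)/4 - e^(-t)*e^(t^2/8)
M′′(t) = (t^2*e^(t^2/8) - 8*t*e^(t^2/8) + 20*e^(t^2/8))*e^(-t)/16
M′′′(t) = (t^3*e^(t^2/8) - 12*t^2*e^(t^2/8) + 60*t*e^(t^2/8) - 112*e^(t^2/8))*e^(-t)/64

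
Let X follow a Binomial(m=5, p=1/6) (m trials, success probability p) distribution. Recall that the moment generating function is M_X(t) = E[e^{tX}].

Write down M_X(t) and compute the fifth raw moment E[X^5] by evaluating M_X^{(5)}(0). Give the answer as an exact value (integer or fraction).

E[X^5] = d^5M/dt^5 |_{t=0} = 5525/324

M_X(t) = (e^(t)/6 + 5/6)^5
dM/dt = 5*e^(5*t)/7776 + 25*e^(4*t)/1944 + 125*e^(3*t)/1296 + 625*e^(2*t)/1944 + 3125*e^(t)/7776
d^2M/dt^2 = 25*e^(5*t)/7776 + 25*e^(4*t)/486 + 125*e^(3*t)/432 + 625*e^(2*t)/972 + 3125*e^(t)/7776
d^3M/dt^3 = 125*e^(5*t)/7776 + 50*e^(4*t)/243 + 125*e^(3*t)/144 + 625*e^(2*t)/486 + 3125*e^(t)/7776
d^4M/dt^4 = 625*e^(5*t)/7776 + 200*e^(4*t)/243 + 125*e^(3*t)/48 + 625*e^(2*t)/243 + 3125*e^(t)/7776
d^5M/dt^5 = 3125*e^(5*t)/7776 + 800*e^(4*t)/243 + 125*e^(3*t)/16 + 1250*e^(2*t)/243 + 3125*e^(t)/7776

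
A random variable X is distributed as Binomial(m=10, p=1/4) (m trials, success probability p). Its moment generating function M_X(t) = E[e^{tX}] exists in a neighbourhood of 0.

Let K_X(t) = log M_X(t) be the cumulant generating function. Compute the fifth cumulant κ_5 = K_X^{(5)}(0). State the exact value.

M_X(t) = (e^(t)/4 + 3/4)^10
K_X(t) = log M_X(t) = 10*log(e^(t)/4 + 3/4)
K^(5)(t) = (-30*e^(4*t) + 990*e^(3*t) - 2970*e^(2*t) + 810*e^(t))/(e^(5*t) + 15*e^(4*t) + 90*e^(3*t) + 270*e^(2*t) + 405*e^(t) + 243)

κ_5 = K^(5)(0) = -75/64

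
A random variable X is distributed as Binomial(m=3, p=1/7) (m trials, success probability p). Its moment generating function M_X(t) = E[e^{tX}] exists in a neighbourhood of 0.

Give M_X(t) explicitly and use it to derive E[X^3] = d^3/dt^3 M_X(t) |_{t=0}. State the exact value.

M_X(t) = (e^(t)/7 + 6/7)^3
M′(t) = 3*e^(3*t)/343 + 36*e^(2*t)/343 + 108*e^(t)/343
M′′(t) = 9*e^(3*t)/343 + 72*e^(2*t)/343 + 108*e^(t)/343
M′′′(t) = 27*e^(3*t)/343 + 144*e^(2*t)/343 + 108*e^(t)/343

E[X^3] = M′′′(0) = 279/343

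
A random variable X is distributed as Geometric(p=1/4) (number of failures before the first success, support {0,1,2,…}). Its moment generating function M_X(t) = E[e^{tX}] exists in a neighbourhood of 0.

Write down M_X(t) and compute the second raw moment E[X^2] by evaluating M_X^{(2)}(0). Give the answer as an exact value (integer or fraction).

M_X(t) = 1/(4*(1 - 3*e^(t)/4))
M′(t) = 3*e^(t)/(9*e^(2*t) - 24*e^(t) + 16)
M′′(t) = (-9*e^(2*t) - 12*e^(t))/(27*e^(3*t) - 108*e^(2*t) + 144*e^(t) - 64)

E[X^2] = M′′(0) = 21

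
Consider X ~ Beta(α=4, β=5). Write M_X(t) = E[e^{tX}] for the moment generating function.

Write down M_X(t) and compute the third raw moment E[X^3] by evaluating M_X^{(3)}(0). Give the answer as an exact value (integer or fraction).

M_X(t) = ₁F₁(4; 9; t)
M^(3)(t) = 4*₁F₁(7; 12; t)/33

E[X^3] = M^(3)(0) = 4/33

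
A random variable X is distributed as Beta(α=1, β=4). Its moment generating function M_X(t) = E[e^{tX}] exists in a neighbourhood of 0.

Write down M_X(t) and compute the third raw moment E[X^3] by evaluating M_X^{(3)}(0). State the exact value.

E[X^3] = D^3[M](0) = 1/35

M_X(t) = ₁F₁(1; 5; t)
D^3[M](t) = ₁F₁(4; 8; t)/35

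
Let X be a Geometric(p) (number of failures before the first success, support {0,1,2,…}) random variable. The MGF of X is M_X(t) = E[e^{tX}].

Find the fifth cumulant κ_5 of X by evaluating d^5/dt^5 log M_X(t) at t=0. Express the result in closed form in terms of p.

M_X(t) = p/(-(1 - p)*e^(t) + 1)
K_X(t) = log M_X(t) = log(p) - log(-(1 - p)*e^(t) + 1)
K′(t) = (-p*e^(t) + e^(t))/(p*e^(t) - e^(t) + 1)
K′′(t) = (-p*e^(t) + e^(t))/(p^2*e^(2*t) - 2*p*e^(2*t) + 2*p*e^(t) + e^(2*t) - 2*e^(t) + 1)

κ_5 = K′′′′′(0) = (p^4 - 15*p^3 + 50*p^2 - 60*p + 24)/p^5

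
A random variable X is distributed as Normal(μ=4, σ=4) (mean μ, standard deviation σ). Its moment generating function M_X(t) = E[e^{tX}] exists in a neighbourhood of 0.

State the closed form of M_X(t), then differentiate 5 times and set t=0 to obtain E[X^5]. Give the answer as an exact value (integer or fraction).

M_X(t) = e^(8*t^2 + 4*t)

E[X^5] = M^(5)(0) = 26624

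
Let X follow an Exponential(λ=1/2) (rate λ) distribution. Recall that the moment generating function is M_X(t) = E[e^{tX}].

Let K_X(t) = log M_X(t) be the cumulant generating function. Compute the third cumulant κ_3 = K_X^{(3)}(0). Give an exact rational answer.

κ_3 = K′′′(0) = 16

M_X(t) = 1/(2*(1/2 - t))
K_X(t) = log M_X(t) = -log(1/2 - t) - log(2)
K′(t) = -2/(2*t - 1)
K′′(t) = 4/(4*t^2 - 4*t + 1)
K′′′(t) = -16/(8*t^3 - 12*t^2 + 6*t - 1)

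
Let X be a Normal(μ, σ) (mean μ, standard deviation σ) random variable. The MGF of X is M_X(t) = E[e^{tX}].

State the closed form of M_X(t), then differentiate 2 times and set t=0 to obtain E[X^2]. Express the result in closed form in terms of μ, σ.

M_X(t) = e^(μ*t + σ^2*t^2/2)
dM/dt = μ*e^(μ*t)*e^(σ^2*t^2/2) + σ^2*t*e^(μ*t)*e^(σ^2*t^2/2)
d^2M/dt^2 = μ^2*e^(μ*t)*e^(σ^2*t^2/2) + 2*μ*σ^2*t*e^(μ*t)*e^(σ^2*t^2/2) + σ^4*t^2*e^(μ*t)*e^(σ^2*t^2/2) + σ^2*e^(μ*t)*e^(σ^2*t^2/2)

E[X^2] = d^2M/dt^2 |_{t=0} = μ^2 + σ^2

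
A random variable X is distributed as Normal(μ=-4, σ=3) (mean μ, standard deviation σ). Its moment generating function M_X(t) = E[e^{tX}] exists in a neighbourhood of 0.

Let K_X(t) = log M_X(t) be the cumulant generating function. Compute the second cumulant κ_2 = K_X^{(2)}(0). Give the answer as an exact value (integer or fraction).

M_X(t) = e^(9*t^2/2 - 4*t)
K_X(t) = log M_X(t) = 9*t^2/2 - 4*t
dK/dt = 9*t - 4
d^2K/dt^2 = 9

κ_2 = d^2K/dt^2 |_{t=0} = 9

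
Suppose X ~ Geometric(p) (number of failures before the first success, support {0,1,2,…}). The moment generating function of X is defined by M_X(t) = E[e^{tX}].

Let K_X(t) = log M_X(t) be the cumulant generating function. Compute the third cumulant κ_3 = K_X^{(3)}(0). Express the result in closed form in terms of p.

κ_3 = K^(3)(0) = (p^2 - 3*p + 2)/p^3

M_X(t) = p/(-(1 - p)*e^(t) + 1)
K_X(t) = log M_X(t) = log(p) - log(-(1 - p)*e^(t) + 1)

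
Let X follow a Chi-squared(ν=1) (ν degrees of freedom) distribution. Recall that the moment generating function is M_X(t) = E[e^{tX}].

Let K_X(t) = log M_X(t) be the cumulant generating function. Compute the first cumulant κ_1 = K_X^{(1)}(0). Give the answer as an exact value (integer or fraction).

M_X(t) = 1/√(1 - 2*t)
K_X(t) = log M_X(t) = -log(1 - 2*t)/2
K^(1)(t) = -1/(2*t - 1)

κ_1 = K^(1)(0) = 1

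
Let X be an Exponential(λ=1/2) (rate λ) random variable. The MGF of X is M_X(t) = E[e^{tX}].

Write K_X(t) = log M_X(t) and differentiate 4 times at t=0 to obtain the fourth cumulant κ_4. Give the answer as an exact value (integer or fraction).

κ_4 = K^(4)(0) = 96

M_X(t) = 1/(2*(1/2 - t))
K_X(t) = log M_X(t) = -log(1/2 - t) - log(2)
K^(4)(t) = 96/(16*t^4 - 32*t^3 + 24*t^2 - 8*t + 1)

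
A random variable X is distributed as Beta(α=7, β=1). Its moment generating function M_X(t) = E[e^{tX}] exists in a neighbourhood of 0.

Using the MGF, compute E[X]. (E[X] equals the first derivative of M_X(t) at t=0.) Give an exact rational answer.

M_X(t) = ₁F₁(7; 8; t)
dM/dt = 7*₁F₁(8; 9; t)/8

E[X] = dM/dt |_{t=0} = 7/8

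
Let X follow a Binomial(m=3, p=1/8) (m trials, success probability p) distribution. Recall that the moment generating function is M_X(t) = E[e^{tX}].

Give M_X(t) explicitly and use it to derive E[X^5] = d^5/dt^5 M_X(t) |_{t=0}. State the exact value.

M_X(t) = (e^(t)/8 + 7/8)^3
dM/dt = 3*e^(3*t)/512 + 21*e^(2*t)/256 + 147*e^(t)/512
d^2M/dt^2 = 9*e^(3*t)/512 + 21*e^(2*t)/128 + 147*e^(t)/512
d^3M/dt^3 = 27*e^(3*t)/512 + 21*e^(2*t)/64 + 147*e^(t)/512
d^4M/dt^4 = 81*e^(3*t)/512 + 21*e^(2*t)/32 + 147*e^(t)/512
d^5M/dt^5 = 243*e^(3*t)/512 + 21*e^(2*t)/16 + 147*e^(t)/512

E[X^5] = d^5M/dt^5 |_{t=0} = 531/256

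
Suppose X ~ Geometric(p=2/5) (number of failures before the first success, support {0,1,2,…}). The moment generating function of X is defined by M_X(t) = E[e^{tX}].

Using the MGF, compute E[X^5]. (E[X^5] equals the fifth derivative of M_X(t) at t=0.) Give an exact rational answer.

M_X(t) = 2/(5*(1 - 3*e^(t)/5))
dM/dt = 6*e^(t)/(9*e^(2*t) - 30*e^(t) + 25)
d^2M/dt^2 = (-18*e^(2*t) - 30*e^(t))/(27*e^(3*t) - 135*e^(2*t) + 225*e^(t) - 125)
d^3M/dt^3 = (54*e^(3*t) + 360*e^(2*t) + 150*e^(t))/(81*e^(4*t) - 540*e^(3*t) + 1350*e^(2*t) - 1500*e^(t) + 625)
d^4M/dt^4 = (-162*e^(4*t) - 2970*e^(3*t) - 4950*e^(2*t) - 750*e^(t))/(243*e^(5*t) - 2025*e^(4*t) + 6750*e^(3*t) - 11250*e^(2*t) + 9375*e^(t) - 3125)

E[X^5] = d^5M/dt^5 |_{t=0} = 5403/2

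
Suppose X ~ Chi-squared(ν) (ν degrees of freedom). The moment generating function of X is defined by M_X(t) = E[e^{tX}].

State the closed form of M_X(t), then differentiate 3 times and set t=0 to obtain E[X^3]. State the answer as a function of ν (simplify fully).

M_X(t) = (1 - 2*t)^(-ν/2)
M^(3)(t) = (-ν^3 - 6*ν^2 - 8*ν)/(8*t^3*(1 - 2*t)^(ν/2) - 12*t^2*(1 - 2*t)^(ν/2) + 6*t*(1 - 2*t)^(ν/2) - (1 - 2*t)^(ν/2))

E[X^3] = M^(3)(0) = ν*(ν^2 + 6*ν + 8)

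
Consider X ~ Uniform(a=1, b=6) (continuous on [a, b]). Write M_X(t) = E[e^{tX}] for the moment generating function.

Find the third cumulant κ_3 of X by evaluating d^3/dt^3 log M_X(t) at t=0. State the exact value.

M_X(t) = (e^(6*t) - e^(t))/(5*t)
K_X(t) = log M_X(t) = -log(t) + log(e^(6*t) - e^(t)) - log(5)
dK/dt = (6*t*e^(5*t) - t - e^(5*t) + 1)/(t*e^(5*t) - t)
d^2K/dt^2 = (-25*t^2*e^(5*t) + e^(10*t) - 2*e^(5*t) + 1)/(t^2*e^(10*t) - 2*t^2*e^(5*t) + t^2)
d^3K/dt^3 = (125*t^3*e^(10*t) + 125*t^3*e^(5*t) - 2*e^(15*t) + 6*e^(10*t) - 6*e^(5*t) + 2)/(t^3*e^(15*t) - 3*t^3*e^(10*t) + 3*t^3*e^(5*t) - t^3)

κ_3 = d^3K/dt^3 |_{t=0} = 0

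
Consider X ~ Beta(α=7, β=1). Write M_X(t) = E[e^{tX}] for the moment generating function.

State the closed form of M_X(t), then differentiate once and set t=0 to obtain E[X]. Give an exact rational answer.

E[X] = dM/dt |_{t=0} = 7/8

M_X(t) = ₁F₁(7; 8; t)
dM/dt = 7*₁F₁(8; 9; t)/8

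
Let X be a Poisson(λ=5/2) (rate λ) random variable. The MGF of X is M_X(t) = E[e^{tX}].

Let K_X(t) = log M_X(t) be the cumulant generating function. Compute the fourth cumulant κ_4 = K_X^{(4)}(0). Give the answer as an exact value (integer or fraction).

M_X(t) = e^(5*e^(t)/2 - 5/2)
K_X(t) = log M_X(t) = 5*e^(t)/2 - 5/2
K^(4)(t) = 5*e^(t)/2

κ_4 = K^(4)(0) = 5/2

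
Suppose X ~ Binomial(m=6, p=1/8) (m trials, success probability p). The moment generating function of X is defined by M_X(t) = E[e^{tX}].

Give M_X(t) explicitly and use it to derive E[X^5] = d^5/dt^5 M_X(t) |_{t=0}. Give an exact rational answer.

M_X(t) = (e^(t)/8 + 7/8)^6
M′(t) = 3*e^(6*t)/131072 + 105*e^(5*t)/131072 + 735*e^(4*t)/65536 + 5145*e^(3*t)/65536 + 36015*e^(2*t)/131072 + 50421*e^(t)/131072
M′′(t) = 9*e^(6*t)/65536 + 525*e^(5*t)/131072 + 735*e^(4*t)/16384 + 15435*e^(3*t)/65536 + 36015*e^(2*t)/65536 + 50421*e^(t)/131072
M′′′(t) = 27*e^(6*t)/32768 + 2625*e^(5*t)/131072 + 735*e^(4*t)/4096 + 46305*e^(3*t)/65536 + 36015*e^(2*t)/32768 + 50421*e^(t)/131072
M′′′′(t) = 81*e^(6*t)/16384 + 13125*e^(5*t)/131072 + 735*e^(4*t)/1024 + 138915*e^(3*t)/65536 + 36015*e^(2*t)/16384 + 50421*e^(t)/131072
M′′′′′(t) = 243*e^(6*t)/8192 + 65625*e^(5*t)/131072 + 735*e^(4*t)/256 + 416745*e^(3*t)/65536 + 36015*e^(2*t)/8192 + 50421*e^(t)/131072

E[X^5] = M′′′′′(0) = 29781/2048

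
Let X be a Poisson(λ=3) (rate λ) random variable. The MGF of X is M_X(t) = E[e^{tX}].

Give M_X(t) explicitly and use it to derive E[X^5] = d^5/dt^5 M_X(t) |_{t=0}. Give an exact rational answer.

M_X(t) = e^(3*e^(t) - 3)
dM/dt = 3*e^(-3)*e^(t)*e^(3*e^(t))
d^2M/dt^2 = (9*e^(2*t)*e^(3*e^(t)) + 3*e^(t)*e^(3*e^(t)))*e^(-3)
d^3M/dt^3 = (27*e^(3*t)*e^(3*e^(t)) + 27*e^(2*t)*e^(3*e^(t)) + 3*e^(t)*e^(3*e^(t)))*e^(-3)
d^4M/dt^4 = (81*e^(4*t)*e^(3*e^(t)) + 162*e^(3*t)*e^(3*e^(t)) + 63*e^(2*t)*e^(3*e^(t)) + 3*e^(t)*e^(3*e^(t)))*e^(-3)
d^5M/dt^5 = (243*e^(5*t)*e^(3*e^(t)) + 810*e^(4*t)*e^(3*e^(t)) + 675*e^(3*t)*e^(3*e^(t)) + 135*e^(2*t)*e^(3*e^(t)) + 3*e^(t)*e^(3*e^(t)))*e^(-3)

E[X^5] = d^5M/dt^5 |_{t=0} = 1866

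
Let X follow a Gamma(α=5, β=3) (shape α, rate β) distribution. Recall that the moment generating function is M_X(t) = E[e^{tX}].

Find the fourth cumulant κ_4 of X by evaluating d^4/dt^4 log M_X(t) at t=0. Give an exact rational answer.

M_X(t) = 243/(3 - t)^5
K_X(t) = log M_X(t) = -5*log(3 - t) + 5*log(3)
D^4[K](t) = 30/(t^4 - 12*t^3 + 54*t^2 - 108*t + 81)

κ_4 = D^4[K](0) = 10/27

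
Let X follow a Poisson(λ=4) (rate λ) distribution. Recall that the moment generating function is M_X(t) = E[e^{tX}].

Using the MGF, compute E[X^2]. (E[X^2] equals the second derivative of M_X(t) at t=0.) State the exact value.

M_X(t) = e^(4*e^(t) - 4)
D^2[M](t) = (16*e^(2*t)*e^(4*e^(t)) + 4*e^(t)*e^(4*e^(t)))*e^(-4)

E[X^2] = D^2[M](0) = 20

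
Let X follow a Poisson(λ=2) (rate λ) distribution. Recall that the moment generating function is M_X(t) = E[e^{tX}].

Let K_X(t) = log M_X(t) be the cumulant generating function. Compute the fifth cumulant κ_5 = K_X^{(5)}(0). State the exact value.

κ_5 = D^5[K](0) = 2

M_X(t) = e^(2*e^(t) - 2)
K_X(t) = log M_X(t) = 2*e^(t) - 2
D^5[K](t) = 2*e^(t)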